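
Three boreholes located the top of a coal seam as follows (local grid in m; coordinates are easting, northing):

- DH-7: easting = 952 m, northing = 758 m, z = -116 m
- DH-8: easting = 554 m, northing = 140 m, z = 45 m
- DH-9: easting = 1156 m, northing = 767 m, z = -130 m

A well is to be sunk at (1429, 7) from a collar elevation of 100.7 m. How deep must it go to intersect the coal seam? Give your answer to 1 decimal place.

Two edge vectors: DH-7→DH-8 = (-398, -618, 161), DH-7→DH-9 = (204, 9, -14).
Normal n = (DH-7→DH-8) × (DH-7→DH-9) = (7203, 27272, 122490).
So ∂z/∂easting = −n_x/n_z = −0.058805 and ∂z/∂northing = −n_y/n_z = −0.222647.
Intercept c from DH-7: -116 + 55.98 + 168.77 = 108.75.
At (1429, 7): z_contact = −84.03 − 1.56 + 108.75 = 23.16 m.
Depth below ground = 100.7 − 23.16 = 77.5 m.

77.5 m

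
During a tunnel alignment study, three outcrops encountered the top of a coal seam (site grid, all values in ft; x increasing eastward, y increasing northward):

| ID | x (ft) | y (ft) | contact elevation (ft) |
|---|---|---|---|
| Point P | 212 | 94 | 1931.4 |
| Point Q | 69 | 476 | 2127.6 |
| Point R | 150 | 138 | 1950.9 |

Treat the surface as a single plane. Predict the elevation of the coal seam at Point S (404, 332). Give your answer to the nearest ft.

2073 ft

Two edge vectors: Point P→Point Q = (-143, 382, 196.2), Point P→Point R = (-62, 44, 19.5).
Normal n = (Point P→Point Q) × (Point P→Point R) = (-1183.8, -9375.9, 17392).
So ∂z/∂x = −n_x/n_z = 0.06807 and ∂z/∂y = −n_y/n_z = 0.53909.
Intercept c from Point P: 1931.4 − 14.43 − 50.67 = 1866.30.
At (404, 332): z = 27.5 + 179.0 + 1866.30 = 2072.8 ft.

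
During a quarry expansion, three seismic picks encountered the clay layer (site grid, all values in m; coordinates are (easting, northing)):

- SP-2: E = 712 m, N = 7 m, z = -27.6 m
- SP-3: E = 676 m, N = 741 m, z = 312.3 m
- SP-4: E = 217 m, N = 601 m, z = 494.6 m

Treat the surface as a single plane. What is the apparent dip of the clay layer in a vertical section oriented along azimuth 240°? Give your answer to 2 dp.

13.54°

Let the plane be z = a·E + b·N + c.
SP-3−SP-2: −36a + 734b = 339.9;  SP-4−SP-2: −495a + 594b = 522.2.
Solving gives a = −0.53048, b = 0.43706.
Unit vector along 240° is (sin 240°, cos 240°) = (-0.8660, -0.5000).
Slope in that direction = a·(-0.8660) + b·(-0.5000) = 0.24088.
Apparent dip = arctan|0.24088| = 13.54° (true dip is 34.5°, so apparent ≤ true as expected).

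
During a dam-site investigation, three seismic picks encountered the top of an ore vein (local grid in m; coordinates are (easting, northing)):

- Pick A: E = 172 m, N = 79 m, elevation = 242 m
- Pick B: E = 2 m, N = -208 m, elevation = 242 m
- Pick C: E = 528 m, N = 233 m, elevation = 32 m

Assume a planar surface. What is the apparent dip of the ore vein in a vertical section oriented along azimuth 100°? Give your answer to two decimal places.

40.78°

Two edge vectors: Pick A→Pick B = (-170, -287, 0), Pick A→Pick C = (356, 154, -210).
Normal n = (Pick A→Pick B) × (Pick A→Pick C) = (60270, -35700, 75992).
So ∂z/∂E = −n_x/n_z = −0.79311 and ∂z/∂N = −n_y/n_z = 0.46979.
Unit vector along 100° is (sin 100°, cos 100°) = (0.9848, -0.1736).
Slope in that direction = a·(0.9848) + b·(-0.1736) = −0.86264.
Apparent dip = arctan|0.86264| = 40.78° (true dip is 42.7°, so apparent ≤ true as expected).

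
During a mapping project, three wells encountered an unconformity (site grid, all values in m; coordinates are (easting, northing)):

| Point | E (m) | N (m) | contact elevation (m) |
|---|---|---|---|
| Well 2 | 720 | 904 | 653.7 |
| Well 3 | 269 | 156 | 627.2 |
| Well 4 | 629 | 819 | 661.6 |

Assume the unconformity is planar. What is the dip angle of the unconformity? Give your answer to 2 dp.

18.79°

Let the plane be z = a·E + b·N + c.
Well 3−Well 2: −451a − 748b = −26.5;  Well 4−Well 2: −91a − 85b = 7.9.
Solving gives a = −0.27450, b = 0.20093.
Gradient magnitude |∇z| = √(a² + b²) = √(0.07535 + 0.04037) = 0.34018.
True dip = arctan(0.34018) = 18.79°, dipping toward SE (azimuth ≈ 126°).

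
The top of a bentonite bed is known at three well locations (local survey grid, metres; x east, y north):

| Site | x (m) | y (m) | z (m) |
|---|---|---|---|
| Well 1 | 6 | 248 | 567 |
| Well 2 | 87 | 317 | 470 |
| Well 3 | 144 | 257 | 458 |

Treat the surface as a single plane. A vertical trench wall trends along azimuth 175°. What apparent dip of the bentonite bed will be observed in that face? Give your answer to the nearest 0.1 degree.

Two edge vectors: Well 1→Well 2 = (81, 69, -97), Well 1→Well 3 = (138, 9, -109).
Normal n = (Well 1→Well 2) × (Well 1→Well 3) = (-6648, -4557, -8793).
So ∂z/∂x = −n_x/n_z = −0.75606 and ∂z/∂y = −n_y/n_z = −0.51825.
Unit vector along 175° is (sin 175°, cos 175°) = (0.0872, -0.9962).
Slope in that direction = a·(0.0872) + b·(-0.9962) = 0.45039.
Apparent dip = arctan|0.45039| = 24.2° (true dip is 42.5°, so apparent ≤ true as expected).

24.2°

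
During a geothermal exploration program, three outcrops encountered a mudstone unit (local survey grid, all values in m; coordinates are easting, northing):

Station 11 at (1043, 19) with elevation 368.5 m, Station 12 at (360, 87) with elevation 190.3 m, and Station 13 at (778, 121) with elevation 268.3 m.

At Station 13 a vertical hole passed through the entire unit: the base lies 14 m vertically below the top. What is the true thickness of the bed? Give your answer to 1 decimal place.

12.7 m

Two edge vectors: Station 11→Station 12 = (-683, 68, -178.2), Station 11→Station 13 = (-265, 102, -100.2).
Normal n = (Station 11→Station 12) × (Station 11→Station 13) = (11362.8, -21213.6, -51646).
So ∂z/∂easting = −n_x/n_z = 0.22001 and ∂z/∂northing = −n_y/n_z = −0.41075.
|∇z| = √(a²+b²) = 0.46596, so dip δ = arctan(0.46596) = 24.98°.
True thickness = vertical thickness × cos δ = 14 × cos 24.98° = 12.7 m.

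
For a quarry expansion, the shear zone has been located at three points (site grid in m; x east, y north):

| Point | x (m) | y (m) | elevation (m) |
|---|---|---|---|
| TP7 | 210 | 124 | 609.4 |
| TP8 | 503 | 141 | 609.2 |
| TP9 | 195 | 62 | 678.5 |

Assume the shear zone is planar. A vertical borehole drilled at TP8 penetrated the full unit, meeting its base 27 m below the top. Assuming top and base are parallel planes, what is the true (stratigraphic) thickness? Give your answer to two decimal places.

Two edge vectors: TP7→TP8 = (293, 17, -0.2), TP7→TP9 = (-15, -62, 69.1).
Normal n = (TP7→TP8) × (TP7→TP9) = (1162.3, -20243.3, -17911).
So ∂z/∂x = −n_x/n_z = 0.06489 and ∂z/∂y = −n_y/n_z = −1.13022.
|∇z| = √(a²+b²) = 1.13208, so dip δ = arctan(1.13208) = 48.54°.
True thickness = vertical thickness × cos δ = 27 × cos 48.54° = 17.87 m.

17.87 m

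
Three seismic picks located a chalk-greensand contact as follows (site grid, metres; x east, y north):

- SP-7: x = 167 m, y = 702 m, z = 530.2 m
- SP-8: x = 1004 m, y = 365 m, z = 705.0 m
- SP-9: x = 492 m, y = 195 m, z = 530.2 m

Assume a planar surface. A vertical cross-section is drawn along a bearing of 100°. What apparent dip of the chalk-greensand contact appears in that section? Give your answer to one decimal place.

Let the plane be z = a·x + b·y + c.
SP-8−SP-7: 837a − 337b = 174.8;  SP-9−SP-7: 325a − 507b = 0.
Solving gives a = 0.28149, b = 0.18044.
Unit vector along 100° is (sin 100°, cos 100°) = (0.9848, -0.1736).
Slope in that direction = a·(0.9848) + b·(-0.1736) = 0.24588.
Apparent dip = arctan|0.24588| = 13.8° (true dip is 18.5°, so apparent ≤ true as expected).

13.8°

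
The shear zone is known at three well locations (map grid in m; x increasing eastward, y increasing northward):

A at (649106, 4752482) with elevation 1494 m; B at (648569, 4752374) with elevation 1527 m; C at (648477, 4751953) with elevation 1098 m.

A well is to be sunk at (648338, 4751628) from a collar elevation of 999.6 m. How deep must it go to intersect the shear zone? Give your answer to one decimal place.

213.8 m

Let the plane be z = a·x + b·y + c.
B−A: −537a − 108b = 33;  C−A: −629a − 529b = −396.
Solving gives a = −0.278637556, b = 1.079892293.
Then c = 1494 − a·649106 − b·4752482 = −4949809.37.
At (648338, 4751628): z_contact = −180651.32 + 5131246.45 − 4949809.37 = 785.77 m.
Depth below ground = 999.6 − 785.77 = 213.8 m.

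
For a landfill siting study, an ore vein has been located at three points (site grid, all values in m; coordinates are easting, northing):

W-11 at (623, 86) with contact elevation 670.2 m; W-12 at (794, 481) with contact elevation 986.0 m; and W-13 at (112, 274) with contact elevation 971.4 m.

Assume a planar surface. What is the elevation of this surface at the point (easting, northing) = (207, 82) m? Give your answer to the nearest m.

Two edge vectors: W-11→W-12 = (171, 395, 315.8), W-11→W-13 = (-511, 188, 301.2).
Normal n = (W-11→W-12) × (W-11→W-13) = (59603.6, -212879, 233993).
So ∂z/∂easting = −n_x/n_z = −0.25472 and ∂z/∂northing = −n_y/n_z = 0.90977.
Intercept c from W-11: 670.2 + 158.69 − 78.24 = 750.65.
At (207, 82): z = −52.7 + 74.6 + 750.65 = 772.5 m.

773 m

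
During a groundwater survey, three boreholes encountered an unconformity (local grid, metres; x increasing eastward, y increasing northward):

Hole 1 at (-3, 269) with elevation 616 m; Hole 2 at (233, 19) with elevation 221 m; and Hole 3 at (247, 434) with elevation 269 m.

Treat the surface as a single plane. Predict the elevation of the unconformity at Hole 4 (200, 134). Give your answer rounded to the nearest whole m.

Two edge vectors: Hole 1→Hole 2 = (236, -250, -395), Hole 1→Hole 3 = (250, 165, -347).
Normal n = (Hole 1→Hole 2) × (Hole 1→Hole 3) = (151925, -16858, 101440).
So ∂z/∂x = −n_x/n_z = −1.49768 and ∂z/∂y = −n_y/n_z = 0.16619.
Intercept c from Hole 1: 616 − 4.49 − 44.70 = 566.80.
At (200, 134): z = −299.5 + 22.3 + 566.80 = 289.5 m.

290 m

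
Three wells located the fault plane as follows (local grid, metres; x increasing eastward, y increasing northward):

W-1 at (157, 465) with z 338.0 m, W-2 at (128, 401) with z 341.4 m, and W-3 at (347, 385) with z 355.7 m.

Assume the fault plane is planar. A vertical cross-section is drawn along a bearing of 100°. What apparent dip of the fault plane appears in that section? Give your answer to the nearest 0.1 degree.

Let the plane be z = a·x + b·y + c.
W-2−W-1: −29a − 64b = 3.4;  W-3−W-1: 190a − 80b = 17.7.
Solving gives a = 0.05945, b = −0.08006.
Unit vector along 100° is (sin 100°, cos 100°) = (0.9848, -0.1736).
Slope in that direction = a·(0.9848) + b·(-0.1736) = 0.07245.
Apparent dip = arctan|0.07245| = 4.1° (true dip is 5.7°, so apparent ≤ true as expected).

4.1°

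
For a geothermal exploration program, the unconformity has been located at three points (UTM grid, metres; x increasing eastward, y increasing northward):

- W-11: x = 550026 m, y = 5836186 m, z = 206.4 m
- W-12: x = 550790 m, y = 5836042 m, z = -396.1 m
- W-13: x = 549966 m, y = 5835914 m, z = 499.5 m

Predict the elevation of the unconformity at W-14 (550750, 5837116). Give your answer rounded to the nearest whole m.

Let the plane be z = a·x + b·y + c.
W-12−W-11: 764a − 144b = −602.5;  W-13−W-11: −60a − 272b = 293.1.
Solving gives a = −0.95212892, b = −0.86754509.
Then c = 206.4 − a·550026 − b·5836186 = 5587056.58.
At (550750, 5837116): z = −524385.0 − 5063961.3 + 5587056.58 = -1289.8 m.

-1290 m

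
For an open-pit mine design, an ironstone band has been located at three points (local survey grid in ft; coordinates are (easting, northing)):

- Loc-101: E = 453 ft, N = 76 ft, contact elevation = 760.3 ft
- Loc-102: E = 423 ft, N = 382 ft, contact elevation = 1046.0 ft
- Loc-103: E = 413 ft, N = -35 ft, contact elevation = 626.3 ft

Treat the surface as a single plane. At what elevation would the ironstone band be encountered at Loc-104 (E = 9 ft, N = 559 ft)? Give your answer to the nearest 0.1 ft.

Two edge vectors: Loc-101→Loc-102 = (-30, 306, 285.7), Loc-101→Loc-103 = (-40, -111, -134).
Normal n = (Loc-101→Loc-102) × (Loc-101→Loc-103) = (-9291.3, -15448, 15570).
So ∂z/∂E = −n_x/n_z = 0.59674 and ∂z/∂N = −n_y/n_z = 0.99216.
Intercept c from Loc-101: 760.3 − 270.32 − 75.40 = 414.57.
At (9, 559): z = 5.4 + 554.6 + 414.57 = 974.6 ft.

974.6 ft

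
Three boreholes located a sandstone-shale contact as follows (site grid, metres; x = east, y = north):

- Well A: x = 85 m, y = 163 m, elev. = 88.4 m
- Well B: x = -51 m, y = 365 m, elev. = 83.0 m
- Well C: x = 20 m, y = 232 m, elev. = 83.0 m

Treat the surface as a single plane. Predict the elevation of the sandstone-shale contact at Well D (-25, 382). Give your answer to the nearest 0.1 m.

Let the plane be z = a·x + b·y + c.
Well B−Well A: −136a + 202b = −5.4;  Well C−Well A: −65a + 69b = −5.4.
Solving gives a = 0.19172, b = 0.10235.
Then c = 88.4 − a·85 − b·163 = 55.42.
At (-25, 382): z = −4.8 + 39.1 + 55.42 = 89.7 m.

89.7 m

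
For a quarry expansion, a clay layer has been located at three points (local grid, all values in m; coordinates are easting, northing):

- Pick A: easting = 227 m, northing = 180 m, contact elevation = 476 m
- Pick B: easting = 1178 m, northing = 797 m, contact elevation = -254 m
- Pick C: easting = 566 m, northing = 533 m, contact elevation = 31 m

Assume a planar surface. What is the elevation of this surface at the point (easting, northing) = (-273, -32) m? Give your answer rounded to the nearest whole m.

704 m

Let the plane be z = a·easting + b·northing + c.
Pick B−Pick A: 951a + 617b = −730;  Pick C−Pick A: 339a + 353b = −445.
Solving gives a = 0.13336, b = −1.38869.
Then c = 476 − a·227 − b·180 = 695.69.
At (-273, -32): z = −36.4 + 44.4 + 695.69 = 703.7 m.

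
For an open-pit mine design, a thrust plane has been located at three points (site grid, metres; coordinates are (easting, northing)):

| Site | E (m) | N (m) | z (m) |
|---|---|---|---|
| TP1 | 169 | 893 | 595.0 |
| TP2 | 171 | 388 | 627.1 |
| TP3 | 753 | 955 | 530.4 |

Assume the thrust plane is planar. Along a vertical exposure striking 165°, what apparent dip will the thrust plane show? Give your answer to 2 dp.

2.00°

Let the plane be z = a·E + b·N + c.
TP2−TP1: 2a − 505b = 32.1;  TP3−TP1: 584a + 62b = −64.6.
Solving gives a = −0.10382, b = −0.06398.
Unit vector along 165° is (sin 165°, cos 165°) = (0.2588, -0.9659).
Slope in that direction = a·(0.2588) + b·(-0.9659) = 0.03492.
Apparent dip = arctan|0.03492| = 2.00° (true dip is 7.0°, so apparent ≤ true as expected).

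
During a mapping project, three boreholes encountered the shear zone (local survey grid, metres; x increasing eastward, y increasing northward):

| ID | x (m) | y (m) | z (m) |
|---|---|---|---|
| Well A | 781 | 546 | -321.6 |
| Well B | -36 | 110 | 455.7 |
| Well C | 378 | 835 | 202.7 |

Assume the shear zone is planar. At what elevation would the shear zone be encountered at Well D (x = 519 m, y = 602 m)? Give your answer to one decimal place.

Let the plane be z = a·x + b·y + c.
Well B−Well A: −817a − 436b = 777.3;  Well C−Well A: −403a + 289b = 524.3.
Solving gives a = −1.10056, b = 0.27949.
Then c = -321.6 − a·781 − b·546 = 385.34.
At (519, 602): z = −571.2 + 168.3 + 385.34 = -17.6 m.

-17.6 m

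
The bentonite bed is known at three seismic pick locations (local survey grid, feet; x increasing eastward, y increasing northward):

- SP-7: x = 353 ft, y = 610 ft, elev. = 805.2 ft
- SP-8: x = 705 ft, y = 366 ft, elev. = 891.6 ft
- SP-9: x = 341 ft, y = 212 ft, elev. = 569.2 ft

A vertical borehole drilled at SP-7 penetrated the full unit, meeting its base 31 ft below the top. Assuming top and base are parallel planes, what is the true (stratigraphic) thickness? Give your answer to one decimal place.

Let the plane be z = a·x + b·y + c.
SP-8−SP-7: 352a − 244b = 86.4;  SP-9−SP-7: −12a − 398b = −236.
Solving gives a = 0.64305, b = 0.57358.
|∇z| = √(a²+b²) = 0.86168, so dip δ = arctan(0.86168) = 40.75°.
True thickness = vertical thickness × cos δ = 31 × cos 40.75° = 23.5 ft.

23.5 ft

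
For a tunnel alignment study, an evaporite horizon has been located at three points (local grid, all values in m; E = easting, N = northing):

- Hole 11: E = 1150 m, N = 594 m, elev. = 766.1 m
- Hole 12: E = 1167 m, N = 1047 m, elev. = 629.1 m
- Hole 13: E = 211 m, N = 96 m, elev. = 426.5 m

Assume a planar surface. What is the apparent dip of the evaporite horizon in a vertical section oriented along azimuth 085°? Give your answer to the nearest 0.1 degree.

Let the plane be z = a·E + b·N + c.
Hole 12−Hole 11: 17a + 453b = −137;  Hole 13−Hole 11: −939a − 498b = −339.6.
Solving gives a = 0.53266, b = −0.32242.
Unit vector along 085° is (sin 85°, cos 85°) = (0.9962, 0.0872).
Slope in that direction = a·(0.9962) + b·(0.0872) = 0.50253.
Apparent dip = arctan|0.50253| = 26.7° (true dip is 31.9°, so apparent ≤ true as expected).

26.7°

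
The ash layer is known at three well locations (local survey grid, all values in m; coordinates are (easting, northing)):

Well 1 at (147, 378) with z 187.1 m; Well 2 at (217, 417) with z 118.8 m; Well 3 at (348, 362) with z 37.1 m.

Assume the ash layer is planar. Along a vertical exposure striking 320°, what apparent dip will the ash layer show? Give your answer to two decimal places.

12.52°

Two edge vectors: Well 1→Well 2 = (70, 39, -68.3), Well 1→Well 3 = (201, -16, -150).
Normal n = (Well 1→Well 2) × (Well 1→Well 3) = (-6942.8, -3228.3, -8959).
So ∂z/∂E = −n_x/n_z = −0.77495 and ∂z/∂N = −n_y/n_z = −0.36034.
Unit vector along 320° is (sin 320°, cos 320°) = (-0.6428, 0.7660).
Slope in that direction = a·(-0.6428) + b·(0.7660) = 0.22209.
Apparent dip = arctan|0.22209| = 12.52° (true dip is 40.5°, so apparent ≤ true as expected).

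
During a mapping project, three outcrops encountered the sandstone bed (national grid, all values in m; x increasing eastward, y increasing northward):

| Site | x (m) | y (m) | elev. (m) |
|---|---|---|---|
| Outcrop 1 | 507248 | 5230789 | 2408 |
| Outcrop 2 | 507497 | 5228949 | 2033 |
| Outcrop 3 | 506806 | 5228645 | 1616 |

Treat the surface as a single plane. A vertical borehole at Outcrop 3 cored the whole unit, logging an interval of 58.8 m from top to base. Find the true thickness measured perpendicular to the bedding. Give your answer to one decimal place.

Let the plane be z = a·x + b·y + c.
Outcrop 2−Outcrop 1: 249a − 1840b = −375;  Outcrop 3−Outcrop 1: −442a − 2144b = −792.
Solving gives a = 0.48494, b = 0.26943.
|∇z| = √(a²+b²) = 0.55476, so dip δ = arctan(0.55476) = 29.02°.
True thickness = vertical thickness × cos δ = 58.8 × cos 29.02° = 51.4 m.

51.4 m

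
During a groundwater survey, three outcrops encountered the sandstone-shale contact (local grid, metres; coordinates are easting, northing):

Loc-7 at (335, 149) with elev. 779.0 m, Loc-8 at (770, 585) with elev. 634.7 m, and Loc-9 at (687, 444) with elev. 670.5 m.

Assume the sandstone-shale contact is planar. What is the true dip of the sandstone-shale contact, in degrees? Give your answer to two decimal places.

Let the plane be z = a·easting + b·northing + c.
Loc-8−Loc-7: 435a + 436b = −144.3;  Loc-9−Loc-7: 352a + 295b = −108.5.
Solving gives a = −0.18839, b = −0.14300.
Gradient magnitude |∇z| = √(a² + b²) = √(0.03549 + 0.02045) = 0.23652.
True dip = arctan(0.23652) = 13.31°, dipping toward NE (azimuth ≈ 053°).

13.31°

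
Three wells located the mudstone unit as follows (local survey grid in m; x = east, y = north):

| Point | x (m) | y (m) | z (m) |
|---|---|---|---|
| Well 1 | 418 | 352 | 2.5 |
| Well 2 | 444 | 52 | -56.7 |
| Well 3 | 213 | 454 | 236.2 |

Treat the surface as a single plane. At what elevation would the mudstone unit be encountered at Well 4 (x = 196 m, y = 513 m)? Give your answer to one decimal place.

260.8 m

Let the plane be z = a·x + b·y + c.
Well 2−Well 1: 26a − 300b = −59.2;  Well 3−Well 1: −205a + 102b = 233.7.
Solving gives a = −1.08876, b = 0.10297.
Then c = 2.5 − a·418 − b·352 = 421.36.
At (196, 513): z = −213.4 + 52.8 + 421.36 = 260.8 m.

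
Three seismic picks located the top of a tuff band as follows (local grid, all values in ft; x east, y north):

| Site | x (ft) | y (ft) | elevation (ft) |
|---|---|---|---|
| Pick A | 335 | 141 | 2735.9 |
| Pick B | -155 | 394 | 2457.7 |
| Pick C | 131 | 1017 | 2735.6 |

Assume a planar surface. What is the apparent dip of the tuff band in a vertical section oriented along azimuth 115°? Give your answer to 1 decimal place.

Two edge vectors: Pick A→Pick B = (-490, 253, -278.2), Pick A→Pick C = (-204, 876, -0.3).
Normal n = (Pick A→Pick B) × (Pick A→Pick C) = (243627.3, 56605.8, -377628).
So ∂z/∂x = −n_x/n_z = 0.64515 and ∂z/∂y = −n_y/n_z = 0.14990.
Unit vector along 115° is (sin 115°, cos 115°) = (0.9063, -0.4226).
Slope in that direction = a·(0.9063) + b·(-0.4226) = 0.52136.
Apparent dip = arctan|0.52136| = 27.5° (true dip is 33.5°, so apparent ≤ true as expected).

27.5°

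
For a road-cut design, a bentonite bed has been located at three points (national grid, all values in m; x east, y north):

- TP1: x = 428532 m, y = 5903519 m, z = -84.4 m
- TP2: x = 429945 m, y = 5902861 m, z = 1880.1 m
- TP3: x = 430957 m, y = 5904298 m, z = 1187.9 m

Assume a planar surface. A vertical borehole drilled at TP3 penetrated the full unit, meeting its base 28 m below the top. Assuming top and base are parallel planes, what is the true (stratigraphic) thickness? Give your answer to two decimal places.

16.22 m

Two edge vectors: TP1→TP2 = (1413, -658, 1964.5), TP1→TP3 = (2425, 779, 1272.3).
Normal n = (TP1→TP2) × (TP1→TP3) = (-2367518.9, 2966152.6, 2696377).
So ∂z/∂x = −n_x/n_z = 0.87804 and ∂z/∂y = −n_y/n_z = −1.10005.
|∇z| = √(a²+b²) = 1.40750, so dip δ = arctan(1.40750) = 54.61°.
True thickness = vertical thickness × cos δ = 28 × cos 54.61° = 16.22 m.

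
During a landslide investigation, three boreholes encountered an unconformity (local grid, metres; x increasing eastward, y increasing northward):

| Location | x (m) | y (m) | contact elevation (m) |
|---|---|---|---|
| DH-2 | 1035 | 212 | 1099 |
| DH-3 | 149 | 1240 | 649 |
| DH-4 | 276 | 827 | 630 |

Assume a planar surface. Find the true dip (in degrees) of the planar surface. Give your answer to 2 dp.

42.85°

Two edge vectors: DH-2→DH-3 = (-886, 1028, -450), DH-2→DH-4 = (-759, 615, -469).
Normal n = (DH-2→DH-3) × (DH-2→DH-4) = (-205382, -73984, 235362).
So ∂z/∂x = −n_x/n_z = 0.87262 and ∂z/∂y = −n_y/n_z = 0.31434.
Gradient magnitude |∇z| = √(a² + b²) = √(0.76147 + 0.09881) = 0.92751.
True dip = arctan(0.92751) = 42.85°, dipping toward WSW (azimuth ≈ 250°).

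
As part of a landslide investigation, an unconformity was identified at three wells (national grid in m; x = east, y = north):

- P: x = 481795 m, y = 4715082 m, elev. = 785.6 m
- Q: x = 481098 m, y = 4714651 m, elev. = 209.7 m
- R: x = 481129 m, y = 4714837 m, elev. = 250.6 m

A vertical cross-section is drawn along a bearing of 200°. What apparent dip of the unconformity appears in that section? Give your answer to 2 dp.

19.26°

Let the plane be z = a·x + b·y + c.
Q−P: −697a − 431b = −575.9;  R−P: −666a − 245b = −535.
Solving gives a = 0.76960, b = 0.09163.
Unit vector along 200° is (sin 200°, cos 200°) = (-0.3420, -0.9397).
Slope in that direction = a·(-0.3420) + b·(-0.9397) = −0.34932.
Apparent dip = arctan|0.34932| = 19.26° (true dip is 37.8°, so apparent ≤ true as expected).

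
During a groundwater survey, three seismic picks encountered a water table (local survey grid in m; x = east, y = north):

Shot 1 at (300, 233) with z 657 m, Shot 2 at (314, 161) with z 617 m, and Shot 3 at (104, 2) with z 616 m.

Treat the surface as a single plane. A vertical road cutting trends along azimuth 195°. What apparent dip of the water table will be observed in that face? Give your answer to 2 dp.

20.54°

Let the plane be z = a·x + b·y + c.
Shot 2−Shot 1: 14a − 72b = −40;  Shot 3−Shot 1: −196a − 231b = −41.
Solving gives a = −0.36250, b = 0.48507.
Unit vector along 195° is (sin 195°, cos 195°) = (-0.2588, -0.9659).
Slope in that direction = a·(-0.2588) + b·(-0.9659) = −0.37472.
Apparent dip = arctan|0.37472| = 20.54° (true dip is 31.2°, so apparent ≤ true as expected).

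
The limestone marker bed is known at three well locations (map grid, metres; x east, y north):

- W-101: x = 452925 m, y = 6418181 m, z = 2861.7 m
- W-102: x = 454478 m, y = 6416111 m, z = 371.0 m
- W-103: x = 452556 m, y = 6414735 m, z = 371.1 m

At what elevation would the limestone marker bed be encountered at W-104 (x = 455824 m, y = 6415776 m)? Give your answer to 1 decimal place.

-645.6 m

Two edge vectors: W-101→W-102 = (1553, -2070, -2490.7), W-101→W-103 = (-369, -3446, -2490.6).
Normal n = (W-101→W-102) × (W-101→W-103) = (-3427410.2, 4786970.1, -6115468).
So ∂z/∂x = −n_x/n_z = −0.560449372 and ∂z/∂y = −n_y/n_z = 0.782764312.
Intercept c from W-101: 2861.7 + 253841.53 − 5023923.03 = −4767219.80.
At (455824, 6415776): z = −255466.3 + 5022040.5 − 4767219.80 = -645.6 m.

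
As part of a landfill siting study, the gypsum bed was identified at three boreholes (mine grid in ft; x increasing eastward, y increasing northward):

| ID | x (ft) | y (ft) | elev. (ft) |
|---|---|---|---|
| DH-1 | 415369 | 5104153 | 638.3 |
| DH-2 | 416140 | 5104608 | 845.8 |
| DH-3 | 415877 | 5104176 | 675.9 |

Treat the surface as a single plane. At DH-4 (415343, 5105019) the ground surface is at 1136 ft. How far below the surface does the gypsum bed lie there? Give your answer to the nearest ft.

189 ft

Let the plane be z = a·x + b·y + c.
DH-2−DH-1: 771a + 455b = 207.5;  DH-3−DH-1: 508a + 23b = 37.6.
Solving gives a = 0.05780270, b = 0.35809697.
Then c = 638.3 − a·415369 − b·5104153 = −1851152.87.
At (415343, 5105019): z_contact = 24007.9 + 1828091.8 − 1851152.87 = 946.9 ft.
Depth below ground = 1136 − 946.9 = 189 ft.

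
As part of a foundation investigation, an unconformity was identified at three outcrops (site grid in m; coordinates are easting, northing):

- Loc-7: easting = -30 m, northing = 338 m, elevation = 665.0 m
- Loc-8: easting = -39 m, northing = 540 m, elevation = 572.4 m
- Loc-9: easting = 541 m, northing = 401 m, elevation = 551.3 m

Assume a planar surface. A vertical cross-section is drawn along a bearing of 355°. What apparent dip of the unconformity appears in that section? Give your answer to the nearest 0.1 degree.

24.2°

Two edge vectors: Loc-7→Loc-8 = (-9, 202, -92.6), Loc-7→Loc-9 = (571, 63, -113.7).
Normal n = (Loc-7→Loc-8) × (Loc-7→Loc-9) = (-17133.6, -53897.9, -115909).
So ∂z/∂easting = −n_x/n_z = −0.14782 and ∂z/∂northing = −n_y/n_z = −0.46500.
Unit vector along 355° is (sin 355°, cos 355°) = (-0.0872, 0.9962).
Slope in that direction = a·(-0.0872) + b·(0.9962) = −0.45035.
Apparent dip = arctan|0.45035| = 24.2° (true dip is 26.0°, so apparent ≤ true as expected).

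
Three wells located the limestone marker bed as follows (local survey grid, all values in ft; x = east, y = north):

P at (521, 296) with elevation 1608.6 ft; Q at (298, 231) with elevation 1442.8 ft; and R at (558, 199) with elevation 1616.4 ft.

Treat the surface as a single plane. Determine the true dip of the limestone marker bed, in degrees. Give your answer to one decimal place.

35.5°

Let the plane be z = a·x + b·y + c.
Q−P: −223a − 65b = −165.8;  R−P: 37a − 97b = 7.8.
Solving gives a = 0.69020, b = 0.18286.
Gradient magnitude |∇z| = √(a² + b²) = √(0.47637 + 0.03344) = 0.71401.
True dip = arctan(0.71401) = 35.5°, dipping toward WSW (azimuth ≈ 255°).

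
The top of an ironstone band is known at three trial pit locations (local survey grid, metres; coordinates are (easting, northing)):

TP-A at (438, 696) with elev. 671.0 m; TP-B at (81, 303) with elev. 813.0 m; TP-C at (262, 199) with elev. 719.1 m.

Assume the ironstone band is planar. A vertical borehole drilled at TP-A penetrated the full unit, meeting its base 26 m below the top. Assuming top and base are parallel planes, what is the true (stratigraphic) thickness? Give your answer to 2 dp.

23.41 m

Two edge vectors: TP-A→TP-B = (-357, -393, 142), TP-A→TP-C = (-176, -497, 48.1).
Normal n = (TP-A→TP-B) × (TP-A→TP-C) = (51670.7, -7820.3, 108261).
So ∂z/∂E = −n_x/n_z = −0.47728 and ∂z/∂N = −n_y/n_z = 0.07224.
|∇z| = √(a²+b²) = 0.48271, so dip δ = arctan(0.48271) = 25.77°.
True thickness = vertical thickness × cos δ = 26 × cos 25.77° = 23.41 m.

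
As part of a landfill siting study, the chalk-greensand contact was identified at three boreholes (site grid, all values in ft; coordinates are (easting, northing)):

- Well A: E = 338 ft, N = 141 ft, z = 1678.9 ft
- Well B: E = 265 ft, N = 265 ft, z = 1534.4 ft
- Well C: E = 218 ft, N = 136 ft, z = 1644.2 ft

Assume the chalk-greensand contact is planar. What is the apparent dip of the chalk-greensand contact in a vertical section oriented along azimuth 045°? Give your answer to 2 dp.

24.40°

Let the plane be z = a·E + b·N + c.
Well B−Well A: −73a + 124b = −144.5;  Well C−Well A: −120a − 5b = −34.7.
Solving gives a = 0.32964, b = −0.97126.
Unit vector along 045° is (sin 45°, cos 45°) = (0.7071, 0.7071).
Slope in that direction = a·(0.7071) + b·(0.7071) = −0.45370.
Apparent dip = arctan|0.45370| = 24.40° (true dip is 45.7°, so apparent ≤ true as expected).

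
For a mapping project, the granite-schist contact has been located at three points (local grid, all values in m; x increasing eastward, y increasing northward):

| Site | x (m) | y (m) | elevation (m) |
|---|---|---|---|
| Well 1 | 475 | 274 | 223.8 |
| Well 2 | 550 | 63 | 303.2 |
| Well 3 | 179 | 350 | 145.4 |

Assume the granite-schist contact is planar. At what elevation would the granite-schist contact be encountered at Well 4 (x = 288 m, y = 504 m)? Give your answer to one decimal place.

Two edge vectors: Well 1→Well 2 = (75, -211, 79.4), Well 1→Well 3 = (-296, 76, -78.4).
Normal n = (Well 1→Well 2) × (Well 1→Well 3) = (10508, -17622.4, -56756).
So ∂z/∂x = −n_x/n_z = 0.18514 and ∂z/∂y = −n_y/n_z = −0.31049.
Intercept c from Well 1: 223.8 − 87.94 + 85.08 = 220.93.
At (288, 504): z = 53.3 − 156.5 + 220.93 = 117.8 m.

117.8 m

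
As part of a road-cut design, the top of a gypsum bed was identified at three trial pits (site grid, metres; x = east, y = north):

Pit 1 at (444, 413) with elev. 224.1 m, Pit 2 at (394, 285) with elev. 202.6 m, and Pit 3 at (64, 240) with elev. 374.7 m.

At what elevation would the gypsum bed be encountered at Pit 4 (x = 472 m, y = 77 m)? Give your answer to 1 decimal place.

76.1 m

Let the plane be z = a·x + b·y + c.
Pit 2−Pit 1: −50a − 128b = −21.5;  Pit 3−Pit 1: −380a − 173b = 150.6.
Solving gives a = −0.57505, b = 0.39260.
Then c = 224.1 − a·444 − b·413 = 317.28.
At (472, 77): z = −271.4 + 30.2 + 317.28 = 76.1 m.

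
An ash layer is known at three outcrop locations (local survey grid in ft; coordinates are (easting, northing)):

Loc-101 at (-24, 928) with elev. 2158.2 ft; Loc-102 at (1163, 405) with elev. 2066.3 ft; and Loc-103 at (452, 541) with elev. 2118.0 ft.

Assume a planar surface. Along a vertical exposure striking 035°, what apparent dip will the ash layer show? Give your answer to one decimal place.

1.4°

Two edge vectors: Loc-101→Loc-102 = (1187, -523, -91.9), Loc-101→Loc-103 = (476, -387, -40.2).
Normal n = (Loc-101→Loc-102) × (Loc-101→Loc-103) = (-14540.7, 3973, -210421).
So ∂z/∂E = −n_x/n_z = −0.06910 and ∂z/∂N = −n_y/n_z = 0.01888.
Unit vector along 035° is (sin 35°, cos 35°) = (0.5736, 0.8192).
Slope in that direction = a·(0.5736) + b·(0.8192) = −0.02417.
Apparent dip = arctan|0.02417| = 1.4° (true dip is 4.1°, so apparent ≤ true as expected).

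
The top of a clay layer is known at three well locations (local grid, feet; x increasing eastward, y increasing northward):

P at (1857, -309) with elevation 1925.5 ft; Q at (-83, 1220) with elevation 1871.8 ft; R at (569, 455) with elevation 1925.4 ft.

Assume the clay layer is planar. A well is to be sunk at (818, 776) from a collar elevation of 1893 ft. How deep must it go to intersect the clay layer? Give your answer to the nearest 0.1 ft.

Let the plane be z = a·x + b·y + c.
Q−P: −1940a + 1529b = −53.7;  R−P: −1288a + 764b = −0.1.
Solving gives a = −0.083897, b = −0.141570.
Then c = 1925.5 − a·1857 − b·-309 = 2037.55.
At (818, 776): z_contact = −68.63 − 109.86 + 2037.55 = 1859.07 ft.
Depth below ground = 1893 − 1859.07 = 33.9 ft.

33.9 ft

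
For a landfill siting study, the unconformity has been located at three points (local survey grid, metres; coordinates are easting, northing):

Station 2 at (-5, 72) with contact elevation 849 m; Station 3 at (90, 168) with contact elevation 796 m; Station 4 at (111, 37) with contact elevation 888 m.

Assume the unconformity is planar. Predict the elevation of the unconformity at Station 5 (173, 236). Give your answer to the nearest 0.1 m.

Two edge vectors: Station 2→Station 3 = (95, 96, -53), Station 2→Station 4 = (116, -35, 39).
Normal n = (Station 2→Station 3) × (Station 2→Station 4) = (1889, -9853, -14461).
So ∂z/∂easting = −n_x/n_z = 0.13063 and ∂z/∂northing = −n_y/n_z = −0.68135.
Intercept c from Station 2: 849 + 0.65 + 49.06 = 898.71.
At (173, 236): z = 22.6 − 160.8 + 898.71 = 760.5 m.

760.5 m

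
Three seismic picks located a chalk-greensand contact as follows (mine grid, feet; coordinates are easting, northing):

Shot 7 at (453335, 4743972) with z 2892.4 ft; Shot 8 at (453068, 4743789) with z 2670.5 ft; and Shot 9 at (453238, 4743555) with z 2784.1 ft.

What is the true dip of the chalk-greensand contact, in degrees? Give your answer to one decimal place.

38.0°

Let the plane be z = a·easting + b·northing + c.
Shot 8−Shot 7: −267a − 183b = −221.9;  Shot 9−Shot 7: −97a − 417b = −108.3.
Solving gives a = 0.77695, b = 0.07898.
Gradient magnitude |∇z| = √(a² + b²) = √(0.60365 + 0.00624) = 0.78096.
True dip = arctan(0.78096) = 38.0°, dipping toward W (azimuth ≈ 264°).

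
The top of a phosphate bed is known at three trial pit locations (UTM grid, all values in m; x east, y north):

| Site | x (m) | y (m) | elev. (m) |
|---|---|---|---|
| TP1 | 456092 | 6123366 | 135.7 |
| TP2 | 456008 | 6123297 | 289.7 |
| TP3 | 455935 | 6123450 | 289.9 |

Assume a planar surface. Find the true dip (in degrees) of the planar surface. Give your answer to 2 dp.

55.59°

Two edge vectors: TP1→TP2 = (-84, -69, 154), TP1→TP3 = (-157, 84, 154.2).
Normal n = (TP1→TP2) × (TP1→TP3) = (-23575.8, -11225.2, -17889).
So ∂z/∂x = −n_x/n_z = −1.31789 and ∂z/∂y = −n_y/n_z = −0.62749.
Gradient magnitude |∇z| = √(a² + b²) = √(1.73684 + 0.39375) = 1.45965.
True dip = arctan(1.45965) = 55.59°, dipping toward ENE (azimuth ≈ 065°).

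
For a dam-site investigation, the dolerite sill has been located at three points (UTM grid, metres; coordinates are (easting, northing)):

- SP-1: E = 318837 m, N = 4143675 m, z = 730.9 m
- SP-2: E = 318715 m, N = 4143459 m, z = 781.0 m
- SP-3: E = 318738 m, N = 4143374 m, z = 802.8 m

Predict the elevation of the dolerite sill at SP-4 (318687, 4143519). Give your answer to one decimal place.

765.3 m

Two edge vectors: SP-1→SP-2 = (-122, -216, 50.1), SP-1→SP-3 = (-99, -301, 71.9).
Normal n = (SP-1→SP-2) × (SP-1→SP-3) = (-450.3, 3811.9, 15338).
So ∂z/∂E = −n_x/n_z = 0.029358456 and ∂z/∂N = −n_y/n_z = −0.248526535.
Intercept c from SP-1: 730.9 − 9360.56 + 1029813.19 = 1021183.53.
At (318687, 4143519): z = 9356.2 − 1029774.4 + 1021183.53 = 765.3 m.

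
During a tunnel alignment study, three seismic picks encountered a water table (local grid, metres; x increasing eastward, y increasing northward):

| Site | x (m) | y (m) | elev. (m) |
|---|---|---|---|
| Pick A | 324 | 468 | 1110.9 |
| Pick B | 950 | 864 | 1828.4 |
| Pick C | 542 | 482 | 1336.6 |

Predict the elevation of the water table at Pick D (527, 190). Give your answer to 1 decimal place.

Two edge vectors: Pick A→Pick B = (626, 396, 717.5), Pick A→Pick C = (218, 14, 225.7).
Normal n = (Pick A→Pick B) × (Pick A→Pick C) = (79332.2, 15126.8, -77564).
So ∂z/∂x = −n_x/n_z = 1.02280 and ∂z/∂y = −n_y/n_z = 0.19502.
Intercept c from Pick A: 1110.9 − 331.39 − 91.27 = 688.24.
At (527, 190): z = 539.0 + 37.1 + 688.24 = 1264.3 m.

1264.3 m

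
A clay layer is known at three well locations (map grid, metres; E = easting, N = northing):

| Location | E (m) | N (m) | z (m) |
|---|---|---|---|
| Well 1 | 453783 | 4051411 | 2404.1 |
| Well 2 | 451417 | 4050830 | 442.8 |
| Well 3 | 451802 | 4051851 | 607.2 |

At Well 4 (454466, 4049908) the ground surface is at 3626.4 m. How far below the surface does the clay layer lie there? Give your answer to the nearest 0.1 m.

Let the plane be z = a·E + b·N + c.
Well 2−Well 1: −2366a − 581b = −1961.3;  Well 3−Well 1: −1981a + 440b = −1796.9.
Solving gives a = 0.869968079, b = −0.167030079.
Then c = 2404.1 − a·453783 − b·4051411 = 284334.87.
At (454466, 4049908): z_contact = 395370.91 − 676456.45 + 284334.87 = 3249.33 m.
Depth below ground = 3626.4 − 3249.33 = 377.1 m.

377.1 m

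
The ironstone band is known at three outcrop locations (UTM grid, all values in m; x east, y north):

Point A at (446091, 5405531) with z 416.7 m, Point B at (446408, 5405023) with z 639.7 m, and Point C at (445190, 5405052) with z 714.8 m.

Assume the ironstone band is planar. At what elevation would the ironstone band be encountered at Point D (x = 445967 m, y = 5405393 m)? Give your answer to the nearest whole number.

Let the plane be z = a·x + b·y + c.
Point B−Point A: 317a − 508b = 223;  Point C−Point A: −901a − 479b = 298.1.
Solving gives a = −0.07319781, b = −0.48465297.
Then c = 416.7 − a·446091 − b·5405531 = 2652876.22.
At (445967, 5405393): z = −32643.8 − 2619739.7 + 2652876.22 = 492.7 m.

493 m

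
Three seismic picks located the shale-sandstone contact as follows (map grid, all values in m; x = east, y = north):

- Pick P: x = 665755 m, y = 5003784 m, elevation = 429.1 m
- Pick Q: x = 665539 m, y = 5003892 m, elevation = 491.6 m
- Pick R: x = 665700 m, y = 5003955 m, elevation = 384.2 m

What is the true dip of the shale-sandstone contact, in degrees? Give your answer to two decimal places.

Let the plane be z = a·x + b·y + c.
Pick Q−Pick P: −216a + 108b = 62.5;  Pick R−Pick P: −55a + 171b = −44.9.
Solving gives a = −0.50125, b = −0.42379.
Gradient magnitude |∇z| = √(a² + b²) = √(0.25125 + 0.17960) = 0.65639.
True dip = arctan(0.65639) = 33.28°, dipping toward NE (azimuth ≈ 050°).

33.28°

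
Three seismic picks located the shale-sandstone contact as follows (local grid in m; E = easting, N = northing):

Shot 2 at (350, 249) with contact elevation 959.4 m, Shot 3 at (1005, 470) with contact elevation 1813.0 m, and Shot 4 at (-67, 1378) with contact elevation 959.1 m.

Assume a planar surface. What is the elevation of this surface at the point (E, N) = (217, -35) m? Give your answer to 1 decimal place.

Let the plane be z = a·E + b·N + c.
Shot 3−Shot 2: 655a + 221b = 853.6;  Shot 4−Shot 2: −417a + 1129b = −0.3.
Solving gives a = 1.158875, b = 0.427769.
Then c = 959.4 − a·350 − b·249 = 447.28.
At (217, -35): z = 251.5 − 15.0 + 447.28 = 683.8 m.

683.8 m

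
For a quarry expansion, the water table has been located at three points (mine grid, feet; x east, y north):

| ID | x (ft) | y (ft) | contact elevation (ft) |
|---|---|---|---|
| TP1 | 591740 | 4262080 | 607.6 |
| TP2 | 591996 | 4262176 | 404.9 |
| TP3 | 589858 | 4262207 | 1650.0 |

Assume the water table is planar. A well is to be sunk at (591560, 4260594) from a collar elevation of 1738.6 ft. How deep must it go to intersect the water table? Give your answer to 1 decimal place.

Let the plane be z = a·x + b·y + c.
TP2−TP1: 256a + 96b = −202.7;  TP3−TP1: −1882a + 127b = 1042.4.
Solving gives a = −0.590162958, b = −0.537690446.
Then c = 607.6 − a·591740 − b·4262080 = 2641510.32.
At (591560, 4260594): z_contact = −349116.80 − 2290880.69 + 2641510.32 = 1512.84 ft.
Depth below ground = 1738.6 − 1512.84 = 225.8 ft.

225.8 ft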